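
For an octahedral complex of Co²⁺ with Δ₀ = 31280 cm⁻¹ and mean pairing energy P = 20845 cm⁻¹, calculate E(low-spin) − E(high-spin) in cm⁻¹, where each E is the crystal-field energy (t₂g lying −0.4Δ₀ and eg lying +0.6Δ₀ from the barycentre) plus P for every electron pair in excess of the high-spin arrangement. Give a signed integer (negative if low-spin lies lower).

Group 9 minus oxidation state +2 gives a d⁷ configuration for Co²⁺.
In the high-spin limit (t₂g⁵ eg²) the orbital term is -0.8Δ₀ = -25024 cm⁻¹, with no excess pairing.
Low-spin t₂g⁶ eg¹ gives -1.8Δ₀ = -56304 cm⁻¹, but forming 1 extra pair costs 1P = 20845 cm⁻¹, so E(LS) = -56304 + 20845 = -35459 cm⁻¹.
E(LS) − E(HS) = -35459 − (-25024) = -10435 cm⁻¹.

-10435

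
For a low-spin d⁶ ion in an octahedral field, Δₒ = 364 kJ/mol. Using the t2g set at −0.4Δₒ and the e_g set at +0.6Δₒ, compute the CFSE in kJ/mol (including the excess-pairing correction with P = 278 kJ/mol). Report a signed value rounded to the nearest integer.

-318

The d⁶ electrons fill as t2g^6 e_g^0.
Orbital CFSE = 6(-0.4) + 0(0.6) = -2.4Δₒ = -2.4 × 364 = -874 kJ/mol.
Pairing penalty: 3 pairs vs 1 in the high-spin reference → 2 extra × P = 556 kJ/mol.
Combining: -874 + 556 = -318 kJ/mol.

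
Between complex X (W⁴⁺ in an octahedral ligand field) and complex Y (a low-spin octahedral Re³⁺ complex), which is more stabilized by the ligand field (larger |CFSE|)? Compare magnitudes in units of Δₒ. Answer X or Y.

Y

X: W sits in group 6; removing 4 electrons leaves W⁴⁺ with 6 − 4 = 2 d electrons; t₂g² eg⁰, CFSE = -0.8Δₒ.
Y: Re³⁺: group 7, so d-count = 7 − 3 = 4; t2g^4 e_g^0, CFSE = -1.6Δₒ.
So Y has the larger |CFSE|.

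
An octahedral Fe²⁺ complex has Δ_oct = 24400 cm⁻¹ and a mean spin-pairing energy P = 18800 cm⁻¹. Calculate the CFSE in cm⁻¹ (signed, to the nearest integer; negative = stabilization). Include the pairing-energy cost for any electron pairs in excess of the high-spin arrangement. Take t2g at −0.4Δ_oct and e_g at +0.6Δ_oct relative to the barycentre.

-20960

Fe sits in group 8; removing 2 electrons leaves Fe²⁺ with 8 − 2 = 6 d electrons.
With Δ_oct > P the complex is low-spin.
Configuration: t2g^6 e_g^0.
Orbital CFSE = -2.4Δ_oct = -2.4 × 24400 = -58560 cm⁻¹.
Excess pairs vs high-spin: 3 − 1 = 2; pairing cost = +37600 cm⁻¹.
Net CFSE = -58560 + 37600 = -20960 cm⁻¹.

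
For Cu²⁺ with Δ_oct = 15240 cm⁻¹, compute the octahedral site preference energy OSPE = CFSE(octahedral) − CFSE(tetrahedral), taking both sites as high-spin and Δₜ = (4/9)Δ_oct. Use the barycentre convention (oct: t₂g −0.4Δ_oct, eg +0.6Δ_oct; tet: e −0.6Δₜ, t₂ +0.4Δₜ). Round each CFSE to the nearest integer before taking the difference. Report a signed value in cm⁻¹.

Cu²⁺: group 11, so d-count = 11 − 2 = 9.
In an octahedral site d⁹ (HS) is t₂g⁶ eg³, giving CFSE(oct) = -0.6Δ_oct = -9144 cm⁻¹.
Tetrahedral: e⁴ t₂⁵, CFSE = 4(−0.6) + 5(+0.4) = -0.4Δₜ = -0.4 × (4/9) × 15240 = -2709 cm⁻¹.
OSPE = CFSE(oct) − CFSE(tet) = -9144 − (-2709) = -6435 cm⁻¹.

-6435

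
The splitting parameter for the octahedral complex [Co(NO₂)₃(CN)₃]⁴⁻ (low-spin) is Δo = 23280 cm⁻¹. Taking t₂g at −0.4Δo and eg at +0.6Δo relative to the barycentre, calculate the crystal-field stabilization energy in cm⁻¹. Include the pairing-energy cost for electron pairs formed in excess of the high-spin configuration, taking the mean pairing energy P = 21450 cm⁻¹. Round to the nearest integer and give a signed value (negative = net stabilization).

Ligand charges: 3×(-1) from NO₂⁻ and 3×(-1) from CN⁻ sum to -6; with overall charge -4, Co is +2.
Group 9 minus oxidation state +2 gives a d⁷ configuration for Co²⁺.
Electron filling gives t₂g⁶ eg¹.
CFSE(orbital) = 6×(-0.4Δo) + 1×(0.6Δo) = -1.8Δo; with Δo = 23280 cm⁻¹ that is -41904 cm⁻¹.
Pairing penalty: 3 pairs vs 2 in the high-spin reference → 1 extra × P = 21450 cm⁻¹.
Combining: -41904 + 21450 = -20454 cm⁻¹.

-20454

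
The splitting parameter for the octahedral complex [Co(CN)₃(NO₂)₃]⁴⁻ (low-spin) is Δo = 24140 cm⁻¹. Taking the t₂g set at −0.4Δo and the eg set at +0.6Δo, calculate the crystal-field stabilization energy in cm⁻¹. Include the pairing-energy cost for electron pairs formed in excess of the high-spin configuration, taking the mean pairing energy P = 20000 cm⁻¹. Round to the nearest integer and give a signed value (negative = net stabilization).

-23452

Ligand charges: 3×(-1) from CN⁻ and 3×(-1) from NO₂⁻ sum to -6; with overall charge -4, Co is +2.
Group 9 minus oxidation state +2 gives a d⁷ configuration for Co²⁺.
Configuration: t₂g⁶ eg¹.
Orbital CFSE = 6(-0.4) + 1(0.6) = -1.8Δo = -1.8 × 24140 = -43452 cm⁻¹.
High-spin d⁷ would be t₂g⁵ eg² with 2 pairs; low-spin has 3, so 1 excess pair costs +1P = +20000 cm⁻¹.
Combining: -43452 + 20000 = -23452 cm⁻¹.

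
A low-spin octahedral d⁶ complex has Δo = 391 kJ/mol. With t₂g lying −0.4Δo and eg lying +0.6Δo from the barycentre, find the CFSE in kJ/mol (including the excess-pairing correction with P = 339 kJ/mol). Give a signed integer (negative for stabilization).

-260

The d⁶ electrons fill as t₂g⁶ eg⁰.
The orbital stabilization is -2.4Δo = -2.4 × 391 = -938 kJ/mol.
High-spin d⁶ would be t₂g⁴ eg² with 1 pair; low-spin has 3, so 2 excess pairs cost +2P = +678 kJ/mol.
Overall CFSE = -938 + 678 = -260 kJ/mol.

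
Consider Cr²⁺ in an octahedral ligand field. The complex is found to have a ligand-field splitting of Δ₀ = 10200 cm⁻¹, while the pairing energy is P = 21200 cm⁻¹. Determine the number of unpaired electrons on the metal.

Cr²⁺: group 6, so d-count = 6 − 2 = 4.
Δ₀ < P, so pairing is avoided: the ground state is high-spin.
That gives t2g^3 e_g^1.
Unpaired electrons: 4.

4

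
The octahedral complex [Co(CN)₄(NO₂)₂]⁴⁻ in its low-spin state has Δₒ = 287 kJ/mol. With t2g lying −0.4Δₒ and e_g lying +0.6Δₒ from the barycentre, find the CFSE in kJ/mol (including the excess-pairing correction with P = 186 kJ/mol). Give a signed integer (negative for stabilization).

-331

Ligand charges: 4×(-1) from CN⁻ and 2×(-1) from NO₂⁻ sum to -6; with overall charge -4, Co is +2.
Co sits in group 9; removing 2 electrons leaves Co²⁺ with 9 − 2 = 7 d electrons.
Electron filling gives t2g^6 e_g^1.
Orbital CFSE = 6(-0.4) + 1(0.6) = -1.8Δₒ = -1.8 × 287 = -517 kJ/mol.
Pairing penalty: 3 pairs vs 2 in the high-spin reference → 1 extra × P = 186 kJ/mol.
Net CFSE = -517 + 186 = -331 kJ/mol.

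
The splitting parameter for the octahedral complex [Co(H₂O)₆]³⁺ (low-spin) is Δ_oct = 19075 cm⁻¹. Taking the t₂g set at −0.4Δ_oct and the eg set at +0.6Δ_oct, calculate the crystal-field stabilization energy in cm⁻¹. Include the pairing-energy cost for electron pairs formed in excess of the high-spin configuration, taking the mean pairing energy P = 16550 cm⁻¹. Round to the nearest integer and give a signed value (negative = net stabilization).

-12680

H₂O is neutral, so the +3 overall charge sits on Co: oxidation state +3.
Group 9 minus oxidation state +3 gives a d⁶ configuration for Co³⁺.
Configuration: t₂g⁶ eg⁰.
CFSE(orbital) = 6×(-0.4Δ_oct) + 0×(0.6Δ_oct) = -2.4Δ_oct; with Δ_oct = 19075 cm⁻¹ that is -45780 cm⁻¹.
Relative to high-spin t₂g⁴ eg² (1 paired), the low-spin configuration has 2 additional pairs, contributing +2 × 16550 = +33100 cm⁻¹.
Net CFSE = -45780 + 33100 = -12680 cm⁻¹.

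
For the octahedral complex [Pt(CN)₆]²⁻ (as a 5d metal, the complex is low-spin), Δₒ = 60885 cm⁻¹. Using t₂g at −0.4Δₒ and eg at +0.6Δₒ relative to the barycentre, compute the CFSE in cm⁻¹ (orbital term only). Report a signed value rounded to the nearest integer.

-146124

Each CN⁻ contributes -1; 6 × (-1) = -6. With overall charge -2, Pt is in the +4 oxidation state.
Pt sits in group 10; removing 4 electrons leaves Pt⁴⁺ with 10 − 4 = 6 d electrons.
The d⁶ electrons fill as t₂g⁶ eg⁰.
Orbital CFSE = 6(-0.4) + 0(0.6) = -2.4Δₒ = -2.4 × 60885 = -146124 cm⁻¹.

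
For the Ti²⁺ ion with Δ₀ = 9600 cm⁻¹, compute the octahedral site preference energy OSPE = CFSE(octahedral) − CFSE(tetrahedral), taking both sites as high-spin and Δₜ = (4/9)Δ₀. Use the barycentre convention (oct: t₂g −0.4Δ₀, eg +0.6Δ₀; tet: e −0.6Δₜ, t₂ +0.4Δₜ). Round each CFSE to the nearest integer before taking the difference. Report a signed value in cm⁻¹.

Ti²⁺: group 4, so d-count = 4 − 2 = 2.
Octahedral high-spin t₂g² eg⁰: CFSE = -0.8 × 9600 = -7680 cm⁻¹.
In a tetrahedral site the filling is e² t₂⁰: CFSE(tet) = -1.2Δₜ = -1.2 × (4/9)(9600) = -5120 cm⁻¹.
OSPE = CFSE(oct) − CFSE(tet) = -7680 − (-5120) = -2560 cm⁻¹.

-2560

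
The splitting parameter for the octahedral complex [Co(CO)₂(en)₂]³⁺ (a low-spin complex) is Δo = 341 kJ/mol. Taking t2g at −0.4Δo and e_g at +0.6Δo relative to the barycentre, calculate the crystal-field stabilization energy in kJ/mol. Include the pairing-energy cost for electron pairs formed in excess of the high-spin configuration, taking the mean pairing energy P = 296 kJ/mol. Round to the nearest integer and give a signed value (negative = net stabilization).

-226

Ligand charges: 2×(+0) from CO and 2×(+0) from en sum to +0; with overall charge +3, Co is +3.
Co sits in group 9; removing 3 electrons leaves Co³⁺ with 9 − 3 = 6 d electrons.
Electron filling gives t2g^6 e_g^0.
CFSE(orbital) = 6×(-0.4Δo) + 0×(0.6Δo) = -2.4Δo; with Δo = 341 kJ/mol that is -818 kJ/mol.
Pairing penalty: 3 pairs vs 1 in the high-spin reference → 2 extra × P = 592 kJ/mol.
Net CFSE = -818 + 592 = -226 kJ/mol.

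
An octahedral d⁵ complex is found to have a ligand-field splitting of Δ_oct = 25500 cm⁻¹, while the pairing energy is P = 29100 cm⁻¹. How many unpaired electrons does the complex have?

5

With Δ_oct < P the complex is high-spin.
Filling d⁵ accordingly: t₂g³ eg².
Unpaired electrons: 5.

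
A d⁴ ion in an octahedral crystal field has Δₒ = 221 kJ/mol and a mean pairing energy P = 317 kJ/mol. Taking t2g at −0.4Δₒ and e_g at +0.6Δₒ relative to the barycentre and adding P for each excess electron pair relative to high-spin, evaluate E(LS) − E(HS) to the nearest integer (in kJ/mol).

96

In the high-spin limit (t2g^3 e_g^1) the orbital term is -0.6Δₒ = -133 kJ/mol, with no excess pairing.
Low-spin: t2g^4 e_g^0, orbital CFSE = -1.6Δₒ = -354 kJ/mol; plus 1 excess pair × P = +317 kJ/mol; total -37 kJ/mol.
The difference is -37 − (-133) = 96 kJ/mol, so high-spin lies lower.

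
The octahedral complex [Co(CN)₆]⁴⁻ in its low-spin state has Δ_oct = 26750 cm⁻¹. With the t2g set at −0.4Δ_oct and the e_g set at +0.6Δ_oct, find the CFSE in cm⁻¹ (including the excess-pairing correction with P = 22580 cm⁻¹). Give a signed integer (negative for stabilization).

Each CN⁻ contributes -1; 6 × (-1) = -6. With overall charge -4, Co is in the +2 oxidation state.
Co sits in group 9; removing 2 electrons leaves Co²⁺ with 9 − 2 = 7 d electrons.
Electron filling gives t2g^6 e_g^1.
The orbital stabilization is -1.8Δ_oct = -1.8 × 26750 = -48150 cm⁻¹.
Pairing penalty: 3 pairs vs 2 in the high-spin reference → 1 extra × P = 22580 cm⁻¹.
Net CFSE = -48150 + 22580 = -25570 cm⁻¹.

-25570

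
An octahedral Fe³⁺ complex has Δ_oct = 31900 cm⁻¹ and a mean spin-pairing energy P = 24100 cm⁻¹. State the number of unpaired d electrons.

1

Fe³⁺: group 8, so d-count = 8 − 3 = 5.
Δ_oct > P, so pairing is preferred: the ground state is low-spin.
Filling d⁵ accordingly: t2g^5 e_g^0.
Unpaired electrons: 1.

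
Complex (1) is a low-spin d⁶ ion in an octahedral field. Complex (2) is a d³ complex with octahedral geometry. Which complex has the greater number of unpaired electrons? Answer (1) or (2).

(1): t₂g⁶ eg⁰ → 0 unpaired.
(2): t₂g³ eg⁰ → 3 unpaired.
So (2) has more unpaired electrons.

(2)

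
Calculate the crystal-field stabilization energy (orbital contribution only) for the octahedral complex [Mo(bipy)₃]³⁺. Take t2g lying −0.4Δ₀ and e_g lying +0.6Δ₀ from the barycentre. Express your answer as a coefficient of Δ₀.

-1.2 Δ₀

bipy is neutral, so the +3 overall charge sits on Mo: oxidation state +3.
Mo is in group 6, so Mo³⁺ is d³ (6 − 3 = 3).
For octahedral d³ the high- and low-spin configurations coincide.
Configuration: t2g^3 e_g^0.
CFSE = 3(-0.4Δ₀) + 0(0.6Δ₀) = -1.2Δ₀ + 0.0Δ₀ = -1.2Δ₀.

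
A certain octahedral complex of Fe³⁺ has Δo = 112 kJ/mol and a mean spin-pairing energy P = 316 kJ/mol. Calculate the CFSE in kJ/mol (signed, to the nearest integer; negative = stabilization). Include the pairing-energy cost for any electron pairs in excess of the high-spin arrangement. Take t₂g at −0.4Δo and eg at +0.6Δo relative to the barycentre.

0

Group 8 minus oxidation state +3 gives a d⁵ configuration for Fe³⁺.
Δo < P, so pairing is avoided: the ground state is high-spin.
That gives t₂g³ eg².
Orbital CFSE = 0.0Δo = 0.0 × 112 = 0 kJ/mol.
High-spin has no excess pairs, so no pairing correction applies.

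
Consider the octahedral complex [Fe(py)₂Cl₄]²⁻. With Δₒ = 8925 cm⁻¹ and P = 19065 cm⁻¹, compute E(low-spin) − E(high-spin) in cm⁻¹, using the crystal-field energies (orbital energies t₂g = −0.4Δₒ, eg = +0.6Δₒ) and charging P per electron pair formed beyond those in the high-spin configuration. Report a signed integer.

20280

Ligand charges: 2×(+0) from py and 4×(-1) from Cl⁻ sum to -4; with overall charge -2, Fe is +2.
Group 8 minus oxidation state +2 gives a d⁶ configuration for Fe²⁺.
High-spin: t₂g⁴ eg², CFSE = -0.4Δₒ = -3570 cm⁻¹.
For low-spin the configuration is t₂g⁶ eg⁰: orbital energy -2.4 × 8925 = -21420 cm⁻¹, and 2 additional pairs relative to high-spin add 38130 cm⁻¹, giving 16710 cm⁻¹.
E(LS) − E(HS) = 16710 − (-3570) = 20280 cm⁻¹.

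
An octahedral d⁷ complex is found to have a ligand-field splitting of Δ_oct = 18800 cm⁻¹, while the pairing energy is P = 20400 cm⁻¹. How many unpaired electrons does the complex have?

Since Δ_oct = 18800 cm⁻¹ < P = 20400 cm⁻¹, the complex adopts the high-spin configuration.
Filling d⁷ accordingly: t2g^5 e_g^2.
Unpaired electrons: 3.

3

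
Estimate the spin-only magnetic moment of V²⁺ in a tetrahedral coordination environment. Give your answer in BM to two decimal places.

V sits in group 5; removing 2 electrons leaves V²⁺ with 5 − 2 = 3 d electrons.
With tetrahedral geometry the complex is necessarily high-spin.
Configuration: e^2 t2^1 → 3 unpaired electrons.
μ(spin-only) = √[3(3+2)] = √15 ≈ 3.87 BM.

3.87 BM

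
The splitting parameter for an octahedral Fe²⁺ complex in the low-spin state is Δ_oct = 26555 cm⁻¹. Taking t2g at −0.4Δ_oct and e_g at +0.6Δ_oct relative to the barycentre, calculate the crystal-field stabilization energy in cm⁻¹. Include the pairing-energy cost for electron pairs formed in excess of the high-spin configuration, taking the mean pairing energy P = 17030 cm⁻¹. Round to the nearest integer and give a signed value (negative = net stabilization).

-29672

Fe²⁺: group 8, so d-count = 8 − 2 = 6.
The d⁶ electrons fill as t2g^6 e_g^0.
Orbital CFSE = 6(-0.4) + 0(0.6) = -2.4Δ_oct = -2.4 × 26555 = -63732 cm⁻¹.
High-spin d⁶ would be t2g^4 e_g^2 with 1 pair; low-spin has 3, so 2 excess pairs cost +2P = +34060 cm⁻¹.
Combining: -63732 + 34060 = -29672 cm⁻¹.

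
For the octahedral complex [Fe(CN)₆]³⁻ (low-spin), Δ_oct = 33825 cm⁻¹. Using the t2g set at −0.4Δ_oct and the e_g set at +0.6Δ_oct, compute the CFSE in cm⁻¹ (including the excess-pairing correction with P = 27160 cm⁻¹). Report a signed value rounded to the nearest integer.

-13330

Each CN⁻ contributes -1; 6 × (-1) = -6. With overall charge -3, Fe is in the +3 oxidation state.
Fe³⁺: group 8, so d-count = 8 − 3 = 5.
Electron filling gives t2g^5 e_g^0.
CFSE(orbital) = 5×(-0.4Δ_oct) + 0×(0.6Δ_oct) = -2.0Δ_oct; with Δ_oct = 33825 cm⁻¹ that is -67650 cm⁻¹.
Pairing penalty: 2 pairs vs 0 in the high-spin reference → 2 extra × P = 54320 cm⁻¹.
Combining: -67650 + 54320 = -13330 cm⁻¹.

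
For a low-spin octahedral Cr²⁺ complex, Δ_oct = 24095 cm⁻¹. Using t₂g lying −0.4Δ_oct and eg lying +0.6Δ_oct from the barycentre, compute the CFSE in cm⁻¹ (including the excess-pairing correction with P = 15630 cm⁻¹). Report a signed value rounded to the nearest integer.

Cr is in group 6, so Cr²⁺ is d⁴ (6 − 2 = 4).
Configuration: t₂g⁴ eg⁰.
CFSE(orbital) = 4×(-0.4Δ_oct) + 0×(0.6Δ_oct) = -1.6Δ_oct; with Δ_oct = 24095 cm⁻¹ that is -38552 cm⁻¹.
Pairing penalty: 1 pair vs 0 in the high-spin reference → 1 extra × P = 15630 cm⁻¹.
Overall CFSE = -38552 + 15630 = -22922 cm⁻¹.

-22922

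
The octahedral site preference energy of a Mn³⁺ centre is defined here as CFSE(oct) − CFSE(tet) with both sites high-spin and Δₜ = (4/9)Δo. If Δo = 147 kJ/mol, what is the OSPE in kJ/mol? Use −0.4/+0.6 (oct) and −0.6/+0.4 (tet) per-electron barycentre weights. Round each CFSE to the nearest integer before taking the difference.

-62

Mn³⁺: group 7, so d-count = 7 − 3 = 4.
Octahedral (high-spin): t2g^3 e_g^1, CFSE = 3(−0.4) + 1(+0.6) = -0.6Δo = -0.6 × 147 = -88 kJ/mol.
In a tetrahedral site the filling is e^2 t2^2: CFSE(tet) = -0.4Δₜ = -0.4 × (4/9)(147) = -26 kJ/mol.
OSPE = CFSE(oct) − CFSE(tet) = -88 − (-26) = -62 kJ/mol.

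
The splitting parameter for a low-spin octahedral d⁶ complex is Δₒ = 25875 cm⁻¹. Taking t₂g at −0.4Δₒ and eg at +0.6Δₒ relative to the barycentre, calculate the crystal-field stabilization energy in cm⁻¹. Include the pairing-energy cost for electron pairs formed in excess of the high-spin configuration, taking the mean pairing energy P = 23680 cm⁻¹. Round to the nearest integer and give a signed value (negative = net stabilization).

-14740

Configuration: t₂g⁶ eg⁰.
CFSE(orbital) = 6×(-0.4Δₒ) + 0×(0.6Δₒ) = -2.4Δₒ; with Δₒ = 25875 cm⁻¹ that is -62100 cm⁻¹.
High-spin d⁶ would be t₂g⁴ eg² with 1 pair; low-spin has 3, so 2 excess pairs cost +2P = +47360 cm⁻¹.
Overall CFSE = -62100 + 47360 = -14740 cm⁻¹.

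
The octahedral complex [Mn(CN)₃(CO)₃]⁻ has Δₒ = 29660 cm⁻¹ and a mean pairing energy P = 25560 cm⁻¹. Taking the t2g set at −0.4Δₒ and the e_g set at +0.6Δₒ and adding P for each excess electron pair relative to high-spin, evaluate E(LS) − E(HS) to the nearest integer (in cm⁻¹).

Ligand charges: 3×(-1) from CN⁻ and 3×(+0) from CO sum to -3; with overall charge -1, Mn is +2.
Mn sits in group 7; removing 2 electrons leaves Mn²⁺ with 7 − 2 = 5 d electrons.
High-spin: t2g^3 e_g^2, CFSE = 0.0Δₒ = 0 cm⁻¹.
For low-spin the configuration is t2g^5 e_g^0: orbital energy -2.0 × 29660 = -59320 cm⁻¹, and 2 additional pairs relative to high-spin add 51120 cm⁻¹, giving -8200 cm⁻¹.
Thus E(LS) − E(HS) = -8200 cm⁻¹.

-8200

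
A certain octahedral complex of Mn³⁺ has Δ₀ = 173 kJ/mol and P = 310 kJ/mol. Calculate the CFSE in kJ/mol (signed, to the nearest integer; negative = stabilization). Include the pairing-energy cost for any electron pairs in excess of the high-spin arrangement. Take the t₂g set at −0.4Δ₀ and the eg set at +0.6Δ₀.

-104

Group 7 minus oxidation state +3 gives a d⁴ configuration for Mn³⁺.
Δ₀ < P, so pairing is avoided: the ground state is high-spin.
Filling d⁴ accordingly: t₂g³ eg¹.
Orbital CFSE = -0.6Δ₀ = -0.6 × 173 = -104 kJ/mol.
High-spin has no excess pairs, so no pairing correction applies.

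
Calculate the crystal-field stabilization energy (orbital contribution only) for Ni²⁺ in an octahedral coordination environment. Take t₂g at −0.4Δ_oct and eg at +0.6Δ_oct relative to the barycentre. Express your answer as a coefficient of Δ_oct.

Ni²⁺: group 10, so d-count = 10 − 2 = 8.
Configuration: t₂g⁶ eg².
CFSE = 6(-0.4Δ_oct) + 2(0.6Δ_oct) = -2.4Δ_oct + 1.2Δ_oct = -1.2Δ_oct.

-1.2 Δ_oct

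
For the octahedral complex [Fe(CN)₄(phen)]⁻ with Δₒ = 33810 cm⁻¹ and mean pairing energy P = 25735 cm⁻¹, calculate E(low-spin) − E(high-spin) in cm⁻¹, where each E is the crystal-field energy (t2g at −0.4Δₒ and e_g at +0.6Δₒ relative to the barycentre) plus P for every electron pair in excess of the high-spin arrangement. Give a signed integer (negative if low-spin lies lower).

Ligand charges: 4×(-1) from CN⁻ and 1×(+0) from phen sum to -4; with overall charge -1, Fe is +3.
Fe is in group 8, so Fe³⁺ is d⁵ (8 − 3 = 5).
High-spin d⁵ fills as t2g^3 e_g^2 with CFSE 3(−0.4) + 2(+0.6) = 0.0Δₒ = 0 cm⁻¹.
For low-spin the configuration is t2g^5 e_g^0: orbital energy -2.0 × 33810 = -67620 cm⁻¹, and 2 additional pairs relative to high-spin add 51470 cm⁻¹, giving -16150 cm⁻¹.
E(LS) − E(HS) = -16150 − (0) = -16150 cm⁻¹.

-16150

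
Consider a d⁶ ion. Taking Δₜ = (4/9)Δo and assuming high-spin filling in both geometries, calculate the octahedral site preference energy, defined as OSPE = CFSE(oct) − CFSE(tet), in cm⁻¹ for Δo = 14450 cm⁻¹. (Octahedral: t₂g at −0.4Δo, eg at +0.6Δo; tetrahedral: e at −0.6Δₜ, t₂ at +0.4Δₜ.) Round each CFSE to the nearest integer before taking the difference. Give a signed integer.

Octahedral (high-spin): t2g^4 e_g^2, CFSE = 4(−0.4) + 2(+0.6) = -0.4Δo = -0.4 × 14450 = -5780 cm⁻¹.
In a tetrahedral site the filling is e^3 t2^3: CFSE(tet) = -0.6Δₜ = -0.6 × (4/9)(14450) = -3853 cm⁻¹.
OSPE = CFSE(oct) − CFSE(tet) = -5780 − (-3853) = -1927 cm⁻¹.

-1927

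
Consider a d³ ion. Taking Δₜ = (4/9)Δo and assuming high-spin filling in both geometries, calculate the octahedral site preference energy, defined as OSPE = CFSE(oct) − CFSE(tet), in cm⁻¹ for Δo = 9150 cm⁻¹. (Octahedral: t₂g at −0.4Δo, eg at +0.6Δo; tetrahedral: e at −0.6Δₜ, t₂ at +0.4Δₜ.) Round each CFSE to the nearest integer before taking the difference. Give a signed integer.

In an octahedral site d³ (HS) is t₂g³ eg⁰, giving CFSE(oct) = -1.2Δo = -10980 cm⁻¹.
Tetrahedral: e² t₂¹, CFSE = 2(−0.6) + 1(+0.4) = -0.8Δₜ = -0.8 × (4/9) × 9150 = -3253 cm⁻¹.
OSPE = CFSE(oct) − CFSE(tet) = -10980 − (-3253) = -7727 cm⁻¹.

-7727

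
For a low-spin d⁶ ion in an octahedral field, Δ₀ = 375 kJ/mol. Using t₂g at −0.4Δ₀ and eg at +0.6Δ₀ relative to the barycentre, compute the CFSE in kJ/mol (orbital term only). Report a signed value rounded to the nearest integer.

The d⁶ electrons fill as t₂g⁶ eg⁰.
Orbital CFSE = 6(-0.4) + 0(0.6) = -2.4Δ₀ = -2.4 × 375 = -900 kJ/mol.

-900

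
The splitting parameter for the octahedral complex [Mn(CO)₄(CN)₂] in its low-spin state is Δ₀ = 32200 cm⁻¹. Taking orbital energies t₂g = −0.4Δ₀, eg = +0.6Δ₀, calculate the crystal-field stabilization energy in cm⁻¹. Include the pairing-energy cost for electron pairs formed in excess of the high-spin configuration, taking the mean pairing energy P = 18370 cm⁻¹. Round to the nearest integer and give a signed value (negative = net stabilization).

-27660

Ligand charges: 4×(+0) from CO and 2×(-1) from CN⁻ sum to -2; with overall charge +0, Mn is +2.
Group 7 minus oxidation state +2 gives a d⁵ configuration for Mn²⁺.
The d⁵ electrons fill as t₂g⁵ eg⁰.
CFSE(orbital) = 5×(-0.4Δ₀) + 0×(0.6Δ₀) = -2.0Δ₀; with Δ₀ = 32200 cm⁻¹ that is -64400 cm⁻¹.
High-spin d⁵ would be t₂g³ eg² with 0 pairs; low-spin has 2, so 2 excess pairs cost +2P = +36740 cm⁻¹.
Overall CFSE = -64400 + 36740 = -27660 cm⁻¹.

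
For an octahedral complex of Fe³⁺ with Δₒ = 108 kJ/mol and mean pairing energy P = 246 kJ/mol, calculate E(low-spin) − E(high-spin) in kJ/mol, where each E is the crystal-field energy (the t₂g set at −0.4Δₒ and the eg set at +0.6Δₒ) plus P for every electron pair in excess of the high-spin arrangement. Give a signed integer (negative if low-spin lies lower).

Fe sits in group 8; removing 3 electrons leaves Fe³⁺ with 8 − 3 = 5 d electrons.
High-spin: t₂g³ eg², CFSE = 0.0Δₒ = 0 kJ/mol.
For low-spin the configuration is t₂g⁵ eg⁰: orbital energy -2.0 × 108 = -216 kJ/mol, and 2 additional pairs relative to high-spin add 492 kJ/mol, giving 276 kJ/mol.
The difference is 276 − (0) = 276 kJ/mol, so high-spin lies lower.

276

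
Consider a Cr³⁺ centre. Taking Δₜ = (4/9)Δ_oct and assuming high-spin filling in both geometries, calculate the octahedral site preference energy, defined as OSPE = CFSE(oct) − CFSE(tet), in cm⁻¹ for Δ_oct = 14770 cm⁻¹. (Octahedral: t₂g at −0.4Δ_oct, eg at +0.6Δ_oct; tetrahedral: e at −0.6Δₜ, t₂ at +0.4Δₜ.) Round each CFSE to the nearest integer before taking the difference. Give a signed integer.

Cr³⁺: group 6, so d-count = 6 − 3 = 3.
Octahedral high-spin t2g^3 e_g^0: CFSE = -1.2 × 14770 = -17724 cm⁻¹.
In a tetrahedral site the filling is e^2 t2^1: CFSE(tet) = -0.8Δₜ = -0.8 × (4/9)(14770) = -5252 cm⁻¹.
OSPE = CFSE(oct) − CFSE(tet) = -17724 − (-5252) = -12472 cm⁻¹.

-12472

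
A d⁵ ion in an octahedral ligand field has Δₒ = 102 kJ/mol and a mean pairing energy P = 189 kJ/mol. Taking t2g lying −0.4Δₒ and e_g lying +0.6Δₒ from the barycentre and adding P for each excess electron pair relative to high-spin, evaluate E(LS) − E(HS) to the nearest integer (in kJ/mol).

High-spin: t2g^3 e_g^2, CFSE = 0.0Δₒ = 0 kJ/mol.
Low-spin t2g^5 e_g^0 gives -2.0Δₒ = -204 kJ/mol, but forming 2 extra pairs costs 2P = 378 kJ/mol, so E(LS) = -204 + 378 = 174 kJ/mol.
Thus E(LS) − E(HS) = 174 kJ/mol.

174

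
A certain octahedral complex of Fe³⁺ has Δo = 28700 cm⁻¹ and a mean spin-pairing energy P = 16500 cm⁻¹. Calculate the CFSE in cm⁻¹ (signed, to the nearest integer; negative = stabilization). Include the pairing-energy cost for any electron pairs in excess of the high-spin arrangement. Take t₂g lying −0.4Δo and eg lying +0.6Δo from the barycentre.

-24400

Fe is in group 8, so Fe³⁺ is d⁵ (8 − 3 = 5).
With Δo > P the complex is low-spin.
Filling d⁵ accordingly: t₂g⁵ eg⁰.
Orbital CFSE = -2.0Δo = -2.0 × 28700 = -57400 cm⁻¹.
Excess pairs vs high-spin: 2 − 0 = 2; pairing cost = +33000 cm⁻¹.
Net CFSE = -57400 + 33000 = -24400 cm⁻¹.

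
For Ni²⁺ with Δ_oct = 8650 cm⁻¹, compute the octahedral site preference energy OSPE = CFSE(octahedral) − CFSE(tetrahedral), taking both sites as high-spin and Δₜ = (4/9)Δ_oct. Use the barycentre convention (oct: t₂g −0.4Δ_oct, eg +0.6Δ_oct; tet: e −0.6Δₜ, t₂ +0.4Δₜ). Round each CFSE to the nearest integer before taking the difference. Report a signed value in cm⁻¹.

-7304

Ni sits in group 10; removing 2 electrons leaves Ni²⁺ with 10 − 2 = 8 d electrons.
Octahedral (high-spin): t₂g⁶ eg², CFSE = 6(−0.4) + 2(+0.6) = -1.2Δ_oct = -1.2 × 8650 = -10380 cm⁻¹.
Tetrahedral: e⁴ t₂⁴, CFSE = 4(−0.6) + 4(+0.4) = -0.8Δₜ = -0.8 × (4/9) × 8650 = -3076 cm⁻¹.
OSPE = CFSE(oct) − CFSE(tet) = -10380 − (-3076) = -7304 cm⁻¹.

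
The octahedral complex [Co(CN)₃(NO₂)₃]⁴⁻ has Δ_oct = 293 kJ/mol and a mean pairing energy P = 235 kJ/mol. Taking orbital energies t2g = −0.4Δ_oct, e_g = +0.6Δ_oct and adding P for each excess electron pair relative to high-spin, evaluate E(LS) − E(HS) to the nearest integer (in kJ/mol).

Ligand charges: 3×(-1) from CN⁻ and 3×(-1) from NO₂⁻ sum to -6; with overall charge -4, Co is +2.
Group 9 minus oxidation state +2 gives a d⁷ configuration for Co²⁺.
In the high-spin limit (t2g^5 e_g^2) the orbital term is -0.8Δ_oct = -234 kJ/mol, with no excess pairing.
Low-spin: t2g^6 e_g^1, orbital CFSE = -1.8Δ_oct = -527 kJ/mol; plus 1 excess pair × P = +235 kJ/mol; total -292 kJ/mol.
The difference is -292 − (-234) = -58 kJ/mol, so low-spin lies lower.

-58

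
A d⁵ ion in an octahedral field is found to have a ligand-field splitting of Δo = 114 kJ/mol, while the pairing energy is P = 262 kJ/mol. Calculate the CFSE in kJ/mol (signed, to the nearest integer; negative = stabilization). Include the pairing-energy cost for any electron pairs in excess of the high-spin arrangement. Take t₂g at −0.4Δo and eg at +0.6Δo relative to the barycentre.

0

Δo < P, so pairing is avoided: the ground state is high-spin.
Filling d⁵ accordingly: t₂g³ eg².
Orbital CFSE = 0.0Δo = 0.0 × 114 = 0 kJ/mol.
High-spin has no excess pairs, so no pairing correction applies.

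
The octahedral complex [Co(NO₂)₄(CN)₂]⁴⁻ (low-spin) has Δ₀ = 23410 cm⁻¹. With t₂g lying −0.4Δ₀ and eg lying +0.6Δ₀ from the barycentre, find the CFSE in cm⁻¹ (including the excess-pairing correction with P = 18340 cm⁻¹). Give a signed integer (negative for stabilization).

-23798

Ligand charges: 4×(-1) from NO₂⁻ and 2×(-1) from CN⁻ sum to -6; with overall charge -4, Co is +2.
Group 9 minus oxidation state +2 gives a d⁷ configuration for Co²⁺.
Configuration: t₂g⁶ eg¹.
CFSE(orbital) = 6×(-0.4Δ₀) + 1×(0.6Δ₀) = -1.8Δ₀; with Δ₀ = 23410 cm⁻¹ that is -42138 cm⁻¹.
Pairing penalty: 3 pairs vs 2 in the high-spin reference → 1 extra × P = 18340 cm⁻¹.
Overall CFSE = -42138 + 18340 = -23798 cm⁻¹.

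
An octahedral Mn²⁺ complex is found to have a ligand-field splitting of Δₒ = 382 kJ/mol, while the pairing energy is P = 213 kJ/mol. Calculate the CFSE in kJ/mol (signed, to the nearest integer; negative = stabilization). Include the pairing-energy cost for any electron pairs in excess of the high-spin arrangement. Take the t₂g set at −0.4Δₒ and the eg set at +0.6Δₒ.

Group 7 minus oxidation state +2 gives a d⁵ configuration for Mn²⁺.
Δₒ > P, so pairing is preferred: the ground state is low-spin.
Filling d⁵ accordingly: t₂g⁵ eg⁰.
Orbital CFSE = -2.0Δₒ = -2.0 × 382 = -764 kJ/mol.
Excess pairs vs high-spin: 2 − 0 = 2; pairing cost = +426 kJ/mol.
Net CFSE = -764 + 426 = -338 kJ/mol.

-338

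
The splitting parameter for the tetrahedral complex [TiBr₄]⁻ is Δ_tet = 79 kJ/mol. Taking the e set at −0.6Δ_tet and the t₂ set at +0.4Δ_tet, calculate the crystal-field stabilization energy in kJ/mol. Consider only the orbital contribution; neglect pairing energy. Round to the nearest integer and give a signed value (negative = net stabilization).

-47

Each Br⁻ contributes -1; 4 × (-1) = -4. With overall charge -1, Ti is in the +3 oxidation state.
Group 4 minus oxidation state +3 gives a d¹ configuration for Ti³⁺.
With tetrahedral geometry the complex is necessarily high-spin.
The d¹ electrons fill as e¹ t₂⁰.
CFSE(orbital) = 1×(-0.6Δ_tet) + 0×(0.4Δ_tet) = -0.6Δ_tet; with Δ_tet = 79 kJ/mol that is -47 kJ/mol.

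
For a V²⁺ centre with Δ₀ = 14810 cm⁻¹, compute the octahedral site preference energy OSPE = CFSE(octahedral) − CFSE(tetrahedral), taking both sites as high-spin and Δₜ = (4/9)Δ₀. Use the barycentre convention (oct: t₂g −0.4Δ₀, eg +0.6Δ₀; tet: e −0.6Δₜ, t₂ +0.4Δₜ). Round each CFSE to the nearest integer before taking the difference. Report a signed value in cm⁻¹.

-12506

V²⁺: group 5, so d-count = 5 − 2 = 3.
In an octahedral site d³ (HS) is t2g^3 e_g^0, giving CFSE(oct) = -1.2Δ₀ = -17772 cm⁻¹.
Tetrahedral e^2 t2^1 gives -0.8Δₜ = -0.8 × (4/9) × 14810 = -5266 cm⁻¹.
OSPE = -17772 − (-5266) = -12506 cm⁻¹.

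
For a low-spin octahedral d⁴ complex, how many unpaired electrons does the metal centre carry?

Configuration: t₂g⁴ eg⁰, giving 2 unpaired electrons.

2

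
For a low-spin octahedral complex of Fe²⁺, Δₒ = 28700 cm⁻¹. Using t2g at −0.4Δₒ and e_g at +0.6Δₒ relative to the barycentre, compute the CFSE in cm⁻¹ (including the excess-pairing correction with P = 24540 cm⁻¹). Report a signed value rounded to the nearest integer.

-19800

Group 8 minus oxidation state +2 gives a d⁶ configuration for Fe²⁺.
Configuration: t2g^6 e_g^0.
CFSE(orbital) = 6×(-0.4Δₒ) + 0×(0.6Δₒ) = -2.4Δₒ; with Δₒ = 28700 cm⁻¹ that is -68880 cm⁻¹.
Pairing penalty: 3 pairs vs 1 in the high-spin reference → 2 extra × P = 49080 cm⁻¹.
Overall CFSE = -68880 + 49080 = -19800 cm⁻¹.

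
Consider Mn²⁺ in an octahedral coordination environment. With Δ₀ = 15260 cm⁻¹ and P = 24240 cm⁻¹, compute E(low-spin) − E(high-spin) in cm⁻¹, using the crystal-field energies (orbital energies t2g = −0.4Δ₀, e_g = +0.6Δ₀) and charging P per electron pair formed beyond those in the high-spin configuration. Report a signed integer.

17960

Mn is in group 7, so Mn²⁺ is d⁵ (7 − 2 = 5).
In the high-spin limit (t2g^3 e_g^2) the orbital term is 0.0Δ₀ = 0 cm⁻¹, with no excess pairing.
Low-spin t2g^5 e_g^0 gives -2.0Δ₀ = -30520 cm⁻¹, but forming 2 extra pairs costs 2P = 48480 cm⁻¹, so E(LS) = -30520 + 48480 = 17960 cm⁻¹.
The difference is 17960 − (0) = 17960 cm⁻¹, so high-spin lies lower.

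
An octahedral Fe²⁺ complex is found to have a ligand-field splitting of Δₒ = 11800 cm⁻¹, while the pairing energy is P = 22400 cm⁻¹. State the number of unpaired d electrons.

4

Fe²⁺: group 8, so d-count = 8 − 2 = 6.
Since Δₒ = 11800 cm⁻¹ < P = 22400 cm⁻¹, the complex adopts the high-spin configuration.
That gives t₂g⁴ eg².
Unpaired electrons: 4.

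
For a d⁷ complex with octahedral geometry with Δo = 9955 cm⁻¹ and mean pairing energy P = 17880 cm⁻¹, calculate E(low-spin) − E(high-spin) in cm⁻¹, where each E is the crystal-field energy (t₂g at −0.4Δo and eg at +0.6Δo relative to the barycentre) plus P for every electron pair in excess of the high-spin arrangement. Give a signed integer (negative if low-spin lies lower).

7925

High-spin: t₂g⁵ eg², CFSE = -0.8Δo = -7964 cm⁻¹.
For low-spin the configuration is t₂g⁶ eg¹: orbital energy -1.8 × 9955 = -17919 cm⁻¹, and 1 additional pair relative to high-spin adds 17880 cm⁻¹, giving -39 cm⁻¹.
E(LS) − E(HS) = -39 − (-7964) = 7925 cm⁻¹.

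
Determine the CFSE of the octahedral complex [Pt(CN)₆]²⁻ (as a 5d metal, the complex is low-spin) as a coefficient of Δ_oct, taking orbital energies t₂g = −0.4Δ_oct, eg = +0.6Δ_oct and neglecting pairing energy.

-2.4 Δ_oct

Each CN⁻ contributes -1; 6 × (-1) = -6. With overall charge -2, Pt is in the +4 oxidation state.
Group 10 minus oxidation state +4 gives a d⁶ configuration for Pt⁴⁺.
Configuration: t₂g⁶ eg⁰.
CFSE = 6(-0.4Δ_oct) + 0(0.6Δ_oct) = -2.4Δ_oct + 0.0Δ_oct = -2.4Δ_oct.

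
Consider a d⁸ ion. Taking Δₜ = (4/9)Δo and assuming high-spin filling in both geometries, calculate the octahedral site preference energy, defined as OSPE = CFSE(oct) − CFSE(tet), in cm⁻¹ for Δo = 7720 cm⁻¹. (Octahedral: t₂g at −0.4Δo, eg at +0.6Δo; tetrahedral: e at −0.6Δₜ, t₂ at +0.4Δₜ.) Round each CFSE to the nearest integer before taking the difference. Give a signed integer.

-6519

In an octahedral site d⁸ (HS) is t₂g⁶ eg², giving CFSE(oct) = -1.2Δo = -9264 cm⁻¹.
Tetrahedral: e⁴ t₂⁴, CFSE = 4(−0.6) + 4(+0.4) = -0.8Δₜ = -0.8 × (4/9) × 7720 = -2745 cm⁻¹.
OSPE = CFSE(oct) − CFSE(tet) = -9264 − (-2745) = -6519 cm⁻¹.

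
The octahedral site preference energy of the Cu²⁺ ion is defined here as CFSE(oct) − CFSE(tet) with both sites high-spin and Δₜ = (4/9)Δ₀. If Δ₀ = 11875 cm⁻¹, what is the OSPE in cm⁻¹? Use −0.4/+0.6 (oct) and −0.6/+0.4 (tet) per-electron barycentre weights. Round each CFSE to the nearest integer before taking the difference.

-5014

Group 11 minus oxidation state +2 gives a d⁹ configuration for Cu²⁺.
Octahedral (high-spin): t2g^6 e_g^3, CFSE = 6(−0.4) + 3(+0.6) = -0.6Δ₀ = -0.6 × 11875 = -7125 cm⁻¹.
Tetrahedral e^4 t2^5 gives -0.4Δₜ = -0.4 × (4/9) × 11875 = -2111 cm⁻¹.
OSPE = -7125 − (-2111) = -5014 cm⁻¹.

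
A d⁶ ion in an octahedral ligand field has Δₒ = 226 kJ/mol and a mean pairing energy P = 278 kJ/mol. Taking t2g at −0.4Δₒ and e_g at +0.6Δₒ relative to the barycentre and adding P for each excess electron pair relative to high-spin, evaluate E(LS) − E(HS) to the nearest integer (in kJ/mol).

104

High-spin d⁶ fills as t2g^4 e_g^2 with CFSE 4(−0.4) + 2(+0.6) = -0.4Δₒ = -90 kJ/mol.
For low-spin the configuration is t2g^6 e_g^0: orbital energy -2.4 × 226 = -542 kJ/mol, and 2 additional pairs relative to high-spin add 556 kJ/mol, giving 14 kJ/mol.
E(LS) − E(HS) = 14 − (-90) = 104 kJ/mol.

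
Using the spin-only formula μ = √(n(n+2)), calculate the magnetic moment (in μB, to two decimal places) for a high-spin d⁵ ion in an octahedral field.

5.92 μB

Configuration: t₂g³ eg² → 5 unpaired electrons.
μ(spin-only) = √[5(5+2)] = √35 ≈ 5.92 μB.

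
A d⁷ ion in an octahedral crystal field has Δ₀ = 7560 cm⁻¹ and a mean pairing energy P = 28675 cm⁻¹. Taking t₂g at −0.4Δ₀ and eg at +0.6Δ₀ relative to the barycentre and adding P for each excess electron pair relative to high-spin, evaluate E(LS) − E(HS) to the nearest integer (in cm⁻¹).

In the high-spin limit (t₂g⁵ eg²) the orbital term is -0.8Δ₀ = -6048 cm⁻¹, with no excess pairing.
Low-spin t₂g⁶ eg¹ gives -1.8Δ₀ = -13608 cm⁻¹, but forming 1 extra pair costs 1P = 28675 cm⁻¹, so E(LS) = -13608 + 28675 = 15067 cm⁻¹.
E(LS) − E(HS) = 15067 − (-6048) = 21115 cm⁻¹.

21115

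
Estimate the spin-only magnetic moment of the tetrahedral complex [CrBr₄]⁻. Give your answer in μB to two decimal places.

3.87 μB

Each Br⁻ contributes -1; 4 × (-1) = -4. With overall charge -1, Cr is in the +3 oxidation state.
Cr sits in group 6; removing 3 electrons leaves Cr³⁺ with 6 − 3 = 3 d electrons.
Tetrahedral splitting is small, so the complex is high-spin.
Configuration: e² t₂¹ → 3 unpaired electrons.
μ(spin-only) = √[3(3+2)] = √15 ≈ 3.87 μB.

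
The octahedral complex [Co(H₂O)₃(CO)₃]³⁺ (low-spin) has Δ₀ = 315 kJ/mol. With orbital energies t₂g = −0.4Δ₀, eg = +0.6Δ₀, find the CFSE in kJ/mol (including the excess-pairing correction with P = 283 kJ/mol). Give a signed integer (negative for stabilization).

-190

Ligand charges: 3×(+0) from H₂O and 3×(+0) from CO sum to +0; with overall charge +3, Co is +3.
Co sits in group 9; removing 3 electrons leaves Co³⁺ with 9 − 3 = 6 d electrons.
Configuration: t₂g⁶ eg⁰.
The orbital stabilization is -2.4Δ₀ = -2.4 × 315 = -756 kJ/mol.
High-spin d⁶ would be t₂g⁴ eg² with 1 pair; low-spin has 3, so 2 excess pairs cost +2P = +566 kJ/mol.
Combining: -756 + 566 = -190 kJ/mol.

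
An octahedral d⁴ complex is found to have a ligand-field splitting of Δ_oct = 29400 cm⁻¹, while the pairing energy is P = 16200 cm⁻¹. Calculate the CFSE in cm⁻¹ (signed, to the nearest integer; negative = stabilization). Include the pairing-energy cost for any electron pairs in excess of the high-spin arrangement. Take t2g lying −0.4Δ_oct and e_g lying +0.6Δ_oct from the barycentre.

-30840

Here Δ_oct > P (29400 > 16200), so the low-spin state is favoured.
Configuration: t2g^4 e_g^0.
Orbital CFSE = -1.6Δ_oct = -1.6 × 29400 = -47040 cm⁻¹.
Excess pairs vs high-spin: 1 − 0 = 1; pairing cost = +16200 cm⁻¹.
Net CFSE = -47040 + 16200 = -30840 cm⁻¹.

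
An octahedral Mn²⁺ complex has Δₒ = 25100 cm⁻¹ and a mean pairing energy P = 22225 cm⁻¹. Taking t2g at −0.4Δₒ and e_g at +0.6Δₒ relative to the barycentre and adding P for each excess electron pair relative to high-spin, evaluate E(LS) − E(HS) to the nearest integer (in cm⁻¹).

-5750

Mn²⁺: group 7, so d-count = 7 − 2 = 5.
High-spin: t2g^3 e_g^2, CFSE = 0.0Δₒ = 0 cm⁻¹.
For low-spin the configuration is t2g^5 e_g^0: orbital energy -2.0 × 25100 = -50200 cm⁻¹, and 2 additional pairs relative to high-spin add 44450 cm⁻¹, giving -5750 cm⁻¹.
E(LS) − E(HS) = -5750 − (0) = -5750 cm⁻¹.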